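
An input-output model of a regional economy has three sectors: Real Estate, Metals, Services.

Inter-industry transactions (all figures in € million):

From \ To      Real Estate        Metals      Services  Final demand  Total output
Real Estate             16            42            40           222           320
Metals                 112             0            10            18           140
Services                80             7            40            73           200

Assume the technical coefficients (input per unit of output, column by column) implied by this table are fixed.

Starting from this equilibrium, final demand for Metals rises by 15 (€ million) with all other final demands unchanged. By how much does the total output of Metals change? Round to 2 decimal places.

Δx_2 = 17.28

Technical coefficients a_ij = z_ij / X_j:
  a_11 = 16/320 = 0.05, a_21 = 112/320 = 0.35, a_31 = 80/320 = 0.25
  a_12 = 42/140 = 0.30, a_22 = 0/140 = 0.00, a_32 = 7/140 = 0.05
  a_13 = 40/200 = 0.20, a_23 = 10/200 = 0.05, a_33 = 40/200 = 0.20
I − A =
  [   0.95    -0.30    -0.20]
  [  -0.35     1.00    -0.05]
  [  -0.25    -0.05     0.80]
Cofactors of I−A, C_ij = (−1)^(i+j)·(minor ij) (rows/columns in the sector order above):
  C_11 = (1.00)(0.80) − (-0.05)(-0.05) = 0.7975
  C_12 = −[(-0.35)(0.80) − (-0.05)(-0.25)] = 0.2925
  C_13 = (-0.35)(-0.05) − (1.00)(-0.25) = 0.2675
  C_21 = −[(-0.30)(0.80) − (-0.20)(-0.05)] = 0.2500
  C_22 = (0.95)(0.80) − (-0.20)(-0.25) = 0.7100
  C_23 = −[(0.95)(-0.05) − (-0.30)(-0.25)] = 0.1225
  C_31 = (-0.30)(-0.05) − (-0.20)(1.00) = 0.2150
  C_32 = −[(0.95)(-0.05) − (-0.20)(-0.35)] = 0.1175
  C_33 = (0.95)(1.00) − (-0.30)(-0.35) = 0.8450
det(I−A) = Σ_j (I−A)_1j·C_1j = (0.95)(0.7975) + (-0.30)(0.2925) + (-0.20)(0.2675) = 0.616375
adj(I−A) = Cᵀ =
  [ 0.7975   0.2500   0.2150]
  [ 0.2925   0.7100   0.1175]
  [ 0.2675   0.1225   0.8450]
(I − A)⁻¹ = adj(I−A) / det(I−A) ≈
  [   1.2939     0.4056     0.3488]
  [   0.4745     1.1519     0.1906]
  [   0.4340     0.1987     1.3709]
Δx = (I − A)⁻¹ Δd with Δd having +15 in the Metals component and 0 elsewhere.
So Δx_2 = L_22 · (+15), where L_22 = adj(I−A)_22 / det(I−A) = 0.7100 / 0.616375.
Δx_2 = 0.7100 × (+15) / 0.616375 = 10.65 / 0.616375 ≈ 17.28.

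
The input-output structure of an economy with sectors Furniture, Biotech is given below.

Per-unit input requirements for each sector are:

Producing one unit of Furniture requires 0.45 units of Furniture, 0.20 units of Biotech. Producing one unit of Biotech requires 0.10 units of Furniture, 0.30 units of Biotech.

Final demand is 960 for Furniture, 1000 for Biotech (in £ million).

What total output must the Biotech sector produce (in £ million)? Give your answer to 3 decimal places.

I − A =
  [   0.55    -0.10]
  [  -0.20     0.70]
det(I−A) = (0.55)(0.70) − (-0.10)(-0.20) = 0.3650
adj(I−A) = [[0.70, 0.10], [0.20, 0.55]]
(I − A)⁻¹ = adj(I−A) / det(I−A) ≈
  [   1.9178     0.2740]
  [   0.5479     1.5068]
x = (I − A)⁻¹ d = adj(I−A)·d / det(I−A), with det(I−A) = 0.3650:
  x_F = (0.70·960 + 0.10·1000) / 0.3650 = 772.00 / 0.3650 ≈ 2115.068
  x_B = (0.20·960 + 0.55·1000) / 0.3650 = 742.00 / 0.3650 ≈ 2032.877

x_B = 2032.877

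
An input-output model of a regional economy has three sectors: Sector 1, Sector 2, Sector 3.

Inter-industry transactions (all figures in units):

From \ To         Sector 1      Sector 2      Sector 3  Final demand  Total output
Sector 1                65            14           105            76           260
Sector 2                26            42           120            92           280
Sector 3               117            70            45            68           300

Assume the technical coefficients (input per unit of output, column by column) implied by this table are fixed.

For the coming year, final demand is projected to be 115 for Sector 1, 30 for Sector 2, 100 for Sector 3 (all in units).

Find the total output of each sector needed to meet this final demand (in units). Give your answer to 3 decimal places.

x_1 = 344.815, x_2 = 252.010, x_3 = 374.317

Technical coefficients a_ij = z_ij / X_j:
  a_11 = 65/260 = 0.25, a_21 = 26/260 = 0.10, a_31 = 117/260 = 0.45
  a_12 = 14/280 = 0.05, a_22 = 42/280 = 0.15, a_32 = 70/280 = 0.25
  a_13 = 105/300 = 0.35, a_23 = 120/300 = 0.40, a_33 = 45/300 = 0.15
I − A =
  [   0.75    -0.05    -0.35]
  [  -0.10     0.85    -0.40]
  [  -0.45    -0.25     0.85]
Cofactors of I−A, C_ij = (−1)^(i+j)·(minor ij) (rows/columns in the sector order above):
  C_11 = (0.85)(0.85) − (-0.40)(-0.25) = 0.6225
  C_12 = −[(-0.10)(0.85) − (-0.40)(-0.45)] = 0.2650
  C_13 = (-0.10)(-0.25) − (0.85)(-0.45) = 0.4075
  C_21 = −[(-0.05)(0.85) − (-0.35)(-0.25)] = 0.1300
  C_22 = (0.75)(0.85) − (-0.35)(-0.45) = 0.4800
  C_23 = −[(0.75)(-0.25) − (-0.05)(-0.45)] = 0.2100
  C_31 = (-0.05)(-0.40) − (-0.35)(0.85) = 0.3175
  C_32 = −[(0.75)(-0.40) − (-0.35)(-0.10)] = 0.3350
  C_33 = (0.75)(0.85) − (-0.05)(-0.10) = 0.6325
det(I−A) = Σ_j (I−A)_1j·C_1j = (0.75)(0.6225) + (-0.05)(0.2650) + (-0.35)(0.4075) = 0.3110
adj(I−A) = Cᵀ =
  [ 0.6225   0.1300   0.3175]
  [ 0.2650   0.4800   0.3350]
  [ 0.4075   0.2100   0.6325]
(I − A)⁻¹ = adj(I−A) / det(I−A) ≈
  [   2.0016     0.4180     1.0209]
  [   0.8521     1.5434     1.0772]
  [   1.3103     0.6752     2.0338]
x = (I − A)⁻¹ d = adj(I−A)·d / det(I−A), with det(I−A) = 0.3110:
  x_1 = (0.6225·115 + 0.1300·30 + 0.3175·100) / 0.3110 = 107.2375 / 0.3110 ≈ 344.815
  x_2 = (0.2650·115 + 0.4800·30 + 0.3350·100) / 0.3110 = 78.375 / 0.3110 ≈ 252.010
  x_3 = (0.4075·115 + 0.2100·30 + 0.6325·100) / 0.3110 = 116.4125 / 0.3110 ≈ 374.317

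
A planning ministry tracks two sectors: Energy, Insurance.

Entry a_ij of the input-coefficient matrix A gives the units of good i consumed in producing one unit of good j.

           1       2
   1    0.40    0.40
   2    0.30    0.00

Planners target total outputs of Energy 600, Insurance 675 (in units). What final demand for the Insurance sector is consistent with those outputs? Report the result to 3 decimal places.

I − A =
  [   0.60    -0.40]
  [  -0.30     1.00]
d = (I − A) x:
  d_1 = (+0.60)·600 + (-0.40)·675 = 90.000
  d_2 = (-0.30)·600 + (+1.00)·675 = 495.000

d_2 = 495.000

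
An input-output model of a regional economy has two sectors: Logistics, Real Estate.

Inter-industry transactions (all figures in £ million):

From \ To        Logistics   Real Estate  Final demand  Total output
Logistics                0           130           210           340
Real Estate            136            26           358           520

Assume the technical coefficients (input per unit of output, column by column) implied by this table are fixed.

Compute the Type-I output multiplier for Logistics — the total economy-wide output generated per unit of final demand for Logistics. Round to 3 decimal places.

m_1 = 1.588

Technical coefficients a_ij = z_ij / X_j:
  a_11 = 0/340 = 0.00, a_21 = 136/340 = 0.40
  a_12 = 130/520 = 0.25, a_22 = 26/520 = 0.05
I − A =
  [   1.00    -0.25]
  [  -0.40     0.95]
det(I−A) = (1.00)(0.95) − (-0.25)(-0.40) = 0.8500
adj(I−A) = [[0.95, 0.25], [0.40, 1.00]]
(I − A)⁻¹ = adj(I−A) / det(I−A) ≈
  [   1.1176     0.2941]
  [   0.4706     1.1765]
The output multiplier for sector j is the column-j sum of the Leontief inverse (I − A)⁻¹ = adj(I−A) / det(I−A).
Column 1 of adj(I−A): (0.95, 0.40); det(I−A) = 0.8500.
m_1 = (0.95 + 0.40) / 0.8500 = 1.35 / 0.8500 ≈ 1.588.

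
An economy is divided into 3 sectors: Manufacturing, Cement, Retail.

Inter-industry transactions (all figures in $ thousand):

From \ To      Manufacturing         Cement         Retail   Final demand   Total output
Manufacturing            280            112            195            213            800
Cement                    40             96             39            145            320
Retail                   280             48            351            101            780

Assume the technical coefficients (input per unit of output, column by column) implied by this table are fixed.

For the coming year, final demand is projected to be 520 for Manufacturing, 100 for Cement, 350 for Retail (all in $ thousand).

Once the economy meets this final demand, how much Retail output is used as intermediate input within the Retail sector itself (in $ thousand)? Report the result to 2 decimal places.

Technical coefficients a_ij = z_ij / X_j:
  a_MM = 280/800 = 0.35, a_CM = 40/800 = 0.05, a_RM = 280/800 = 0.35
  a_MC = 112/320 = 0.35, a_CC = 96/320 = 0.30, a_RC = 48/320 = 0.15
  a_MR = 195/780 = 0.25, a_CR = 39/780 = 0.05, a_RR = 351/780 = 0.45
I − A =
  [   0.65    -0.35    -0.25]
  [  -0.05     0.70    -0.05]
  [  -0.35    -0.15     0.55]
Cofactors of I−A, C_ij = (−1)^(i+j)·(minor ij) (rows/columns in the sector order above):
  C_11 = (0.70)(0.55) − (-0.05)(-0.15) = 0.3775
  C_12 = −[(-0.05)(0.55) − (-0.05)(-0.35)] = 0.0450
  C_13 = (-0.05)(-0.15) − (0.70)(-0.35) = 0.2525
  C_21 = −[(-0.35)(0.55) − (-0.25)(-0.15)] = 0.2300
  C_22 = (0.65)(0.55) − (-0.25)(-0.35) = 0.2700
  C_23 = −[(0.65)(-0.15) − (-0.35)(-0.35)] = 0.2200
  C_31 = (-0.35)(-0.05) − (-0.25)(0.70) = 0.1925
  C_32 = −[(0.65)(-0.05) − (-0.25)(-0.05)] = 0.0450
  C_33 = (0.65)(0.70) − (-0.35)(-0.05) = 0.4375
det(I−A) = Σ_j (I−A)_1j·C_1j = (0.65)(0.3775) + (-0.35)(0.0450) + (-0.25)(0.2525) = 0.1665
adj(I−A) = Cᵀ =
  [ 0.3775   0.2300   0.1925]
  [ 0.0450   0.2700   0.0450]
  [ 0.2525   0.2200   0.4375]
(I − A)⁻¹ = adj(I−A) / det(I−A) ≈
  [   2.2673     1.3814     1.1562]
  [   0.2703     1.6216     0.2703]
  [   1.5165     1.3213     2.6276]
First solve x = (I − A)⁻¹ d = adj(I−A)·d / det(I−A); in particular x_R = (0.2525·520 + 0.2200·100 + 0.4375·350) / 0.1665 = 306.425 / 0.1665 ≈ 1840.3904.
Intermediate flow from R to R: z_RR = a_RR · x_R = 0.45 × 306.425 / 0.1665 = 137.89125 / 0.1665 ≈ 828.18.

z_RR = 828.18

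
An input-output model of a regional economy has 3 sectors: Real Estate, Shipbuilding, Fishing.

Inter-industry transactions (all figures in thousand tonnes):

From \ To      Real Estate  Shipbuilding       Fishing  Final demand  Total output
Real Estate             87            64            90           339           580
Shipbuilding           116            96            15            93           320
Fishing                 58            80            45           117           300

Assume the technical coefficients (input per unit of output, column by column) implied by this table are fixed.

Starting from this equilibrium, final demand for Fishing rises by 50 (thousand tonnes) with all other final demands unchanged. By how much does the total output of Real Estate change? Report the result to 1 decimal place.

Δx_R = 25.9

Technical coefficients a_ij = z_ij / X_j:
  a_RR = 87/580 = 0.15, a_SR = 116/580 = 0.20, a_FR = 58/580 = 0.10
  a_RS = 64/320 = 0.20, a_SS = 96/320 = 0.30, a_FS = 80/320 = 0.25
  a_RF = 90/300 = 0.30, a_SF = 15/300 = 0.05, a_FF = 45/300 = 0.15
I − A =
  [   0.85    -0.20    -0.30]
  [  -0.20     0.70    -0.05]
  [  -0.10    -0.25     0.85]
Cofactors of I−A, C_ij = (−1)^(i+j)·(minor ij) (rows/columns in the sector order above):
  C_11 = (0.70)(0.85) − (-0.05)(-0.25) = 0.5825
  C_12 = −[(-0.20)(0.85) − (-0.05)(-0.10)] = 0.1750
  C_13 = (-0.20)(-0.25) − (0.70)(-0.10) = 0.1200
  C_21 = −[(-0.20)(0.85) − (-0.30)(-0.25)] = 0.2450
  C_22 = (0.85)(0.85) − (-0.30)(-0.10) = 0.6925
  C_23 = −[(0.85)(-0.25) − (-0.20)(-0.10)] = 0.2325
  C_31 = (-0.20)(-0.05) − (-0.30)(0.70) = 0.2200
  C_32 = −[(0.85)(-0.05) − (-0.30)(-0.20)] = 0.1025
  C_33 = (0.85)(0.70) − (-0.20)(-0.20) = 0.5550
det(I−A) = Σ_j (I−A)_1j·C_1j = (0.85)(0.5825) + (-0.20)(0.1750) + (-0.30)(0.1200) = 0.424125
adj(I−A) = Cᵀ =
  [ 0.5825   0.2450   0.2200]
  [ 0.1750   0.6925   0.1025]
  [ 0.1200   0.2325   0.5550]
(I − A)⁻¹ = adj(I−A) / det(I−A) ≈
  [   1.3734     0.5777     0.5187]
  [   0.4126     1.6328     0.2417]
  [   0.2829     0.5482     1.3086]
Δx = (I − A)⁻¹ Δd with Δd having +50 in the Fishing component and 0 elsewhere.
So Δx_R = L_RF · (+50), where L_RF = adj(I−A)_RF / det(I−A) = 0.2200 / 0.424125.
Δx_R = 0.2200 × (+50) / 0.424125 = 11.00 / 0.424125 ≈ 25.9.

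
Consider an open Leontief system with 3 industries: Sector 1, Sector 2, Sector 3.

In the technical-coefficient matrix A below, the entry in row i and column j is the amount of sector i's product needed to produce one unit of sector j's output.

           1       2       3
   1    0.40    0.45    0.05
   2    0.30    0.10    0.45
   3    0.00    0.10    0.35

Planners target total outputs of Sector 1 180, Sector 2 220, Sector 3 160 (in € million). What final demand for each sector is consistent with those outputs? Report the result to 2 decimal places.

d_1 = 1.00, d_2 = 72.00, d_3 = 82.00

I − A =
  [   0.60    -0.45    -0.05]
  [  -0.30     0.90    -0.45]
  [   0.00    -0.10     0.65]
d = (I − A) x:
  d_1 = (+0.60)·180 + (-0.45)·220 + (-0.05)·160 = 1.00
  d_2 = (-0.30)·180 + (+0.90)·220 + (-0.45)·160 = 72.00
  d_3 = (+0.00)·180 + (-0.10)·220 + (+0.65)·160 = 82.00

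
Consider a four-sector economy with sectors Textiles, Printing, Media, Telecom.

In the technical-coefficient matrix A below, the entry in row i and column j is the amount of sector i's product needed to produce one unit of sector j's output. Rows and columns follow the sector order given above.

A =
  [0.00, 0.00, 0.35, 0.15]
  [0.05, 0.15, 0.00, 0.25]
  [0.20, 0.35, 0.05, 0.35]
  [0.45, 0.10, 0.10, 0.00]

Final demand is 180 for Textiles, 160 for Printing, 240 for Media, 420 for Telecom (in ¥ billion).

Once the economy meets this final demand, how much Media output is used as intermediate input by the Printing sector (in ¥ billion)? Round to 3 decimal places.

z_32 = 163.020

I − A =
  [   1.00     0.00    -0.35    -0.15]
  [  -0.05     0.85     0.00    -0.25]
  [  -0.20    -0.35     0.95    -0.35]
  [  -0.45    -0.10    -0.10     1.00]
Compute the cofactors C_ij = (−1)^(i+j)·(3×3 minor ij) of I−A; the adjugate is their transpose:
adj(I−A) = Cᵀ =
  [ 0.745250   0.154250   0.301500   0.255875]
  [ 0.157625   0.722750   0.082625   0.233250]
  [ 0.357500   0.364375   0.766875   0.413125]
  [ 0.386875   0.178125   0.220625   0.741875]
det(I−A) = Σ_j (I−A)_1j·C_1j = (1.00)(0.745250) + (0.00)(0.157625) + (-0.35)(0.357500) + (-0.15)(0.386875) = 0.56209375
(I − A)⁻¹ = adj(I−A) / det(I−A) ≈
  [   1.3258     0.2744     0.5364     0.4552]
  [   0.2804     1.2858     0.1470     0.4150]
  [   0.6360     0.6482     1.3643     0.7350]
  [   0.6883     0.3169     0.3925     1.3198]
First solve x = (I − A)⁻¹ d = adj(I−A)·d / det(I−A); in particular x_2 = (0.157625·180 + 0.722750·160 + 0.082625·240 + 0.233250·420) / 0.56209375 = 261.8075 / 0.56209375 ≈ 465.77195.
Intermediate flow from 3 to 2: z_32 = a_32 · x_2 = 0.35 × 261.8075 / 0.56209375 = 91.632625 / 0.56209375 ≈ 163.020.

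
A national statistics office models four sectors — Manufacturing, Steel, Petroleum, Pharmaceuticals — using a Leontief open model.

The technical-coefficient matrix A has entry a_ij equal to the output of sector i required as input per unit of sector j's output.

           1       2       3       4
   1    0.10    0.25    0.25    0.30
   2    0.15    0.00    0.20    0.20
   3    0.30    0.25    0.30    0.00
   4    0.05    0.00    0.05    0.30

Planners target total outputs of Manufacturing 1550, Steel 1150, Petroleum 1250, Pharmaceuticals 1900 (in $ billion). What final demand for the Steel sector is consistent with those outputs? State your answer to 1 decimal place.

I − A =
  [   0.90    -0.25    -0.25    -0.30]
  [  -0.15     1.00    -0.20    -0.20]
  [  -0.30    -0.25     0.70     0.00]
  [  -0.05     0.00    -0.05     0.70]
d = (I − A) x:
  d_1 = (+0.90)·1550 + (-0.25)·1150 + (-0.25)·1250 + (-0.30)·1900 = 225.0
  d_2 = (-0.15)·1550 + (+1.00)·1150 + (-0.20)·1250 + (-0.20)·1900 = 287.5
  d_3 = (-0.30)·1550 + (-0.25)·1150 + (+0.70)·1250 + (+0.00)·1900 = 122.5
  d_4 = (-0.05)·1550 + (+0.00)·1150 + (-0.05)·1250 + (+0.70)·1900 = 1190.0

d_2 = 287.5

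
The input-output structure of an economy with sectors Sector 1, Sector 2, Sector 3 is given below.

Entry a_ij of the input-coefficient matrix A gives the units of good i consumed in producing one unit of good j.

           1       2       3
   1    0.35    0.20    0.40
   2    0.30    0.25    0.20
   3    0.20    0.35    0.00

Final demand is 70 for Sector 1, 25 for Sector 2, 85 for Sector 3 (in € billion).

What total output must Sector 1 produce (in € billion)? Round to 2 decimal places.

x_1 = 312.50

I − A =
  [   0.65    -0.20    -0.40]
  [  -0.30     0.75    -0.20]
  [  -0.20    -0.35     1.00]
Cofactors of I−A, C_ij = (−1)^(i+j)·(minor ij) (rows/columns in the sector order above):
  C_11 = (0.75)(1.00) − (-0.20)(-0.35) = 0.6800
  C_12 = −[(-0.30)(1.00) − (-0.20)(-0.20)] = 0.3400
  C_13 = (-0.30)(-0.35) − (0.75)(-0.20) = 0.2550
  C_21 = −[(-0.20)(1.00) − (-0.40)(-0.35)] = 0.3400
  C_22 = (0.65)(1.00) − (-0.40)(-0.20) = 0.5700
  C_23 = −[(0.65)(-0.35) − (-0.20)(-0.20)] = 0.2675
  C_31 = (-0.20)(-0.20) − (-0.40)(0.75) = 0.3400
  C_32 = −[(0.65)(-0.20) − (-0.40)(-0.30)] = 0.2500
  C_33 = (0.65)(0.75) − (-0.20)(-0.30) = 0.4275
det(I−A) = Σ_j (I−A)_1j·C_1j = (0.65)(0.6800) + (-0.20)(0.3400) + (-0.40)(0.2550) = 0.2720
adj(I−A) = Cᵀ =
  [ 0.6800   0.3400   0.3400]
  [ 0.3400   0.5700   0.2500]
  [ 0.2550   0.2675   0.4275]
(I − A)⁻¹ = adj(I−A) / det(I−A) ≈
  [   2.5000     1.2500     1.2500]
  [   1.2500     2.0956     0.9191]
  [   0.9375     0.9835     1.5717]
x = (I − A)⁻¹ d = adj(I−A)·d / det(I−A), with det(I−A) = 0.2720:
  x_1 = (0.6800·70 + 0.3400·25 + 0.3400·85) / 0.2720 = 85.00 / 0.2720 = 312.50
  x_2 = (0.3400·70 + 0.5700·25 + 0.2500·85) / 0.2720 = 59.30 / 0.2720 ≈ 218.01
  x_3 = (0.2550·70 + 0.2675·25 + 0.4275·85) / 0.2720 = 60.875 / 0.2720 ≈ 223.81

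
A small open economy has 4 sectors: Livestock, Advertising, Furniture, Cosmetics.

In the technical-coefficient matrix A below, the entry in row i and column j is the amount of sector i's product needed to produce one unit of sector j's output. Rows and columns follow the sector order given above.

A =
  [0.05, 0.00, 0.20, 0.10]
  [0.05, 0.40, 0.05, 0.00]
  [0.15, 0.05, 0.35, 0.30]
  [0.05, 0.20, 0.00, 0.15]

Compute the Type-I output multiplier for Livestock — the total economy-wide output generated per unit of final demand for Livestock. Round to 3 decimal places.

I − A =
  [   0.95     0.00    -0.20    -0.10]
  [  -0.05     0.60    -0.05     0.00]
  [  -0.15    -0.05     0.65    -0.30]
  [  -0.05    -0.20     0.00     0.85]
Compute the cofactors C_ij = (−1)^(i+j)·(3×3 minor ij) of I−A; the adjugate is their transpose:
adj(I−A) = Cᵀ =
  [ 0.326375   0.033500   0.103000   0.074750]
  [ 0.034750   0.493125   0.048625   0.021250]
  [ 0.090625   0.100125   0.480500   0.180250]
  [ 0.027375   0.118000   0.017500   0.349625]
det(I−A) = Σ_j (I−A)_1j·C_1j = (0.95)(0.326375) + (0.00)(0.034750) + (-0.20)(0.090625) + (-0.10)(0.027375) = 0.28919375
(I − A)⁻¹ = adj(I−A) / det(I−A) ≈
  [   1.1286     0.1158     0.3562     0.2585]
  [   0.1202     1.7052     0.1681     0.0735]
  [   0.3134     0.3462     1.6615     0.6233]
  [   0.0947     0.4080     0.0605     1.2090]
The output multiplier for sector j is the column-j sum of the Leontief inverse (I − A)⁻¹ = adj(I−A) / det(I−A).
Column L of adj(I−A): (0.326375, 0.034750, 0.090625, 0.027375); det(I−A) = 0.28919375.
m_L = (0.326375 + 0.034750 + 0.090625 + 0.027375) / 0.28919375 = 0.479125 / 0.28919375 ≈ 1.657.

m_L = 1.657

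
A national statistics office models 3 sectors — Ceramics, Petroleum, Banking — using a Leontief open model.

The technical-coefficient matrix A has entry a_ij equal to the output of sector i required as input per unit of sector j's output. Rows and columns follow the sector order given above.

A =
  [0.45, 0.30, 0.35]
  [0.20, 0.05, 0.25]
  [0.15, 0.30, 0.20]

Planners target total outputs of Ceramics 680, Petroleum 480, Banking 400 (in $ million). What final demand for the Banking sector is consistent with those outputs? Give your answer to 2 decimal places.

I − A =
  [   0.55    -0.30    -0.35]
  [  -0.20     0.95    -0.25]
  [  -0.15    -0.30     0.80]
d = (I − A) x:
  d_1 = (+0.55)·680 + (-0.30)·480 + (-0.35)·400 = 90.00
  d_2 = (-0.20)·680 + (+0.95)·480 + (-0.25)·400 = 220.00
  d_3 = (-0.15)·680 + (-0.30)·480 + (+0.80)·400 = 74.00

d_3 = 74.00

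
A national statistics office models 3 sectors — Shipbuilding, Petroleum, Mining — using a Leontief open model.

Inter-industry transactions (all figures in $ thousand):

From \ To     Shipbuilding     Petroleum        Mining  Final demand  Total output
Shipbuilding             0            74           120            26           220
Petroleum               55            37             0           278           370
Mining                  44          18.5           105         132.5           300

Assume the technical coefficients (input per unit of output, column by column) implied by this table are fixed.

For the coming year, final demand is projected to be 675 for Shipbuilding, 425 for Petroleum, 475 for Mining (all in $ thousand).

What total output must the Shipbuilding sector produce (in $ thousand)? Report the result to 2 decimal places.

Technical coefficients a_ij = z_ij / X_j:
  a_SS = 0/220 = 0.00, a_PS = 55/220 = 0.25, a_MS = 44/220 = 0.20
  a_SP = 74/370 = 0.20, a_PP = 37/370 = 0.10, a_MP = 18.5/370 = 0.05
  a_SM = 120/300 = 0.40, a_PM = 0/300 = 0.00, a_MM = 105/300 = 0.35
I − A =
  [   1.00    -0.20    -0.40]
  [  -0.25     0.90     0.00]
  [  -0.20    -0.05     0.65]
Cofactors of I−A, C_ij = (−1)^(i+j)·(minor ij) (rows/columns in the sector order above):
  C_11 = (0.90)(0.65) − (0.00)(-0.05) = 0.5850
  C_12 = −[(-0.25)(0.65) − (0.00)(-0.20)] = 0.1625
  C_13 = (-0.25)(-0.05) − (0.90)(-0.20) = 0.1925
  C_21 = −[(-0.20)(0.65) − (-0.40)(-0.05)] = 0.1500
  C_22 = (1.00)(0.65) − (-0.40)(-0.20) = 0.5700
  C_23 = −[(1.00)(-0.05) − (-0.20)(-0.20)] = 0.0900
  C_31 = (-0.20)(0.00) − (-0.40)(0.90) = 0.3600
  C_32 = −[(1.00)(0.00) − (-0.40)(-0.25)] = 0.1000
  C_33 = (1.00)(0.90) − (-0.20)(-0.25) = 0.8500
det(I−A) = Σ_j (I−A)_1j·C_1j = (1.00)(0.5850) + (-0.20)(0.1625) + (-0.40)(0.1925) = 0.4755
adj(I−A) = Cᵀ =
  [ 0.5850   0.1500   0.3600]
  [ 0.1625   0.5700   0.1000]
  [ 0.1925   0.0900   0.8500]
(I − A)⁻¹ = adj(I−A) / det(I−A) ≈
  [   1.2303     0.3155     0.7571]
  [   0.3417     1.1987     0.2103]
  [   0.4048     0.1893     1.7876]
x = (I − A)⁻¹ d = adj(I−A)·d / det(I−A), with det(I−A) = 0.4755:
  x_S = (0.5850·675 + 0.1500·425 + 0.3600·475) / 0.4755 = 629.625 / 0.4755 ≈ 1324.13
  x_P = (0.1625·675 + 0.5700·425 + 0.1000·475) / 0.4755 = 399.4375 / 0.4755 ≈ 840.04
  x_M = (0.1925·675 + 0.0900·425 + 0.8500·475) / 0.4755 = 571.9375 / 0.4755 ≈ 1202.81

x_S = 1324.13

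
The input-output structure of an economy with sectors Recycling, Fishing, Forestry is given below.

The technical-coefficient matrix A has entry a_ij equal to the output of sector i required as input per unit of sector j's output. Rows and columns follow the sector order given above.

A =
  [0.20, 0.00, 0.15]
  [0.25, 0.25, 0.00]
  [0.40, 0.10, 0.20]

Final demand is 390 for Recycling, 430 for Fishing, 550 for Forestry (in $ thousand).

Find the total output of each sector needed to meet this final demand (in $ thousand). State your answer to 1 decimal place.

x_1 = 701.0, x_2 = 807.0, x_3 = 1138.9

I − A =
  [   0.80     0.00    -0.15]
  [  -0.25     0.75     0.00]
  [  -0.40    -0.10     0.80]
Cofactors of I−A, C_ij = (−1)^(i+j)·(minor ij) (rows/columns in the sector order above):
  C_11 = (0.75)(0.80) − (0.00)(-0.10) = 0.6000
  C_12 = −[(-0.25)(0.80) − (0.00)(-0.40)] = 0.2000
  C_13 = (-0.25)(-0.10) − (0.75)(-0.40) = 0.3250
  C_21 = −[(0.00)(0.80) − (-0.15)(-0.10)] = 0.0150
  C_22 = (0.80)(0.80) − (-0.15)(-0.40) = 0.5800
  C_23 = −[(0.80)(-0.10) − (0.00)(-0.40)] = 0.0800
  C_31 = (0.00)(0.00) − (-0.15)(0.75) = 0.1125
  C_32 = −[(0.80)(0.00) − (-0.15)(-0.25)] = 0.0375
  C_33 = (0.80)(0.75) − (0.00)(-0.25) = 0.6000
det(I−A) = Σ_j (I−A)_1j·C_1j = (0.80)(0.6000) + (0.00)(0.2000) + (-0.15)(0.3250) = 0.43125
adj(I−A) = Cᵀ =
  [ 0.6000   0.0150   0.1125]
  [ 0.2000   0.5800   0.0375]
  [ 0.3250   0.0800   0.6000]
(I − A)⁻¹ = adj(I−A) / det(I−A) ≈
  [   1.3913     0.0348     0.2609]
  [   0.4638     1.3449     0.0870]
  [   0.7536     0.1855     1.3913]
x = (I − A)⁻¹ d = adj(I−A)·d / det(I−A), with det(I−A) = 0.43125:
  x_1 = (0.6000·390 + 0.0150·430 + 0.1125·550) / 0.43125 = 302.325 / 0.43125 ≈ 701.0
  x_2 = (0.2000·390 + 0.5800·430 + 0.0375·550) / 0.43125 = 348.025 / 0.43125 ≈ 807.0
  x_3 = (0.3250·390 + 0.0800·430 + 0.6000·550) / 0.43125 = 491.15 / 0.43125 ≈ 1138.9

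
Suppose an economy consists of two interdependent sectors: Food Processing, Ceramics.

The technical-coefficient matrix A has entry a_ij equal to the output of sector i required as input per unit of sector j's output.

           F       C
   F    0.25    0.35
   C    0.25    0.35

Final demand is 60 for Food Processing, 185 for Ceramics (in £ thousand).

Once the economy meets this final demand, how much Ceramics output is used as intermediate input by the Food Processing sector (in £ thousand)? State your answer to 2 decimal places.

I − A =
  [   0.75    -0.35]
  [  -0.25     0.65]
det(I−A) = (0.75)(0.65) − (-0.35)(-0.25) = 0.4000
adj(I−A) = [[0.65, 0.35], [0.25, 0.75]]
(I − A)⁻¹ = adj(I−A) / det(I−A) ≈
  [   1.6250     0.8750]
  [   0.6250     1.8750]
First solve x = (I − A)⁻¹ d = adj(I−A)·d / det(I−A); in particular x_F = (0.65·60 + 0.35·185) / 0.4000 = 103.75 / 0.4000 = 259.3750.
Intermediate flow from C to F: z_CF = a_CF · x_F = 0.25 × 103.75 / 0.4000 = 25.9375 / 0.4000 ≈ 64.84.

z_CF = 64.84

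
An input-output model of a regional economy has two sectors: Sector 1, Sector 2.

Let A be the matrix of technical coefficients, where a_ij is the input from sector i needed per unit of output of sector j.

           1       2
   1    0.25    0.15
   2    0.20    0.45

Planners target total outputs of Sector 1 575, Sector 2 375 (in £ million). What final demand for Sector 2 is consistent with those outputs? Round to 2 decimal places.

d_2 = 91.25

I − A =
  [   0.75    -0.15]
  [  -0.20     0.55]
d = (I − A) x:
  d_1 = (+0.75)·575 + (-0.15)·375 = 375.00
  d_2 = (-0.20)·575 + (+0.55)·375 = 91.25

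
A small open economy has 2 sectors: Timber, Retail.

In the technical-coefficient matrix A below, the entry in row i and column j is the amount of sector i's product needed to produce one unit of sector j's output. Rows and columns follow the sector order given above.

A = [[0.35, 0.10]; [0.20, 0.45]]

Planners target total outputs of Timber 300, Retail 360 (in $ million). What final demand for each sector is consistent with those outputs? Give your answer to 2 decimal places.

d_1 = 159.00, d_2 = 138.00

I − A =
  [   0.65    -0.10]
  [  -0.20     0.55]
d = (I − A) x:
  d_1 = (+0.65)·300 + (-0.10)·360 = 159.00
  d_2 = (-0.20)·300 + (+0.55)·360 = 138.00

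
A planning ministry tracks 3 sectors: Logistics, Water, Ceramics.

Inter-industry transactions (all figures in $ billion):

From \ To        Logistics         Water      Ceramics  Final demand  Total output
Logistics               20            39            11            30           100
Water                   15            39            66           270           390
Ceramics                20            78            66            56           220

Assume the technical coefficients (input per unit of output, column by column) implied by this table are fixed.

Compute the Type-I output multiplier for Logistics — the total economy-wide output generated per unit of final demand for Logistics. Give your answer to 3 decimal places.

m_L = 2.203

Technical coefficients a_ij = z_ij / X_j:
  a_LL = 20/100 = 0.20, a_WL = 15/100 = 0.15, a_CL = 20/100 = 0.20
  a_LW = 39/390 = 0.10, a_WW = 39/390 = 0.10, a_CW = 78/390 = 0.20
  a_LC = 11/220 = 0.05, a_WC = 66/220 = 0.30, a_CC = 66/220 = 0.30
I − A =
  [   0.80    -0.10    -0.05]
  [  -0.15     0.90    -0.30]
  [  -0.20    -0.20     0.70]
Cofactors of I−A, C_ij = (−1)^(i+j)·(minor ij) (rows/columns in the sector order above):
  C_11 = (0.90)(0.70) − (-0.30)(-0.20) = 0.5700
  C_12 = −[(-0.15)(0.70) − (-0.30)(-0.20)] = 0.1650
  C_13 = (-0.15)(-0.20) − (0.90)(-0.20) = 0.2100
  C_21 = −[(-0.10)(0.70) − (-0.05)(-0.20)] = 0.0800
  C_22 = (0.80)(0.70) − (-0.05)(-0.20) = 0.5500
  C_23 = −[(0.80)(-0.20) − (-0.10)(-0.20)] = 0.1800
  C_31 = (-0.10)(-0.30) − (-0.05)(0.90) = 0.0750
  C_32 = −[(0.80)(-0.30) − (-0.05)(-0.15)] = 0.2475
  C_33 = (0.80)(0.90) − (-0.10)(-0.15) = 0.7050
det(I−A) = Σ_j (I−A)_1j·C_1j = (0.80)(0.5700) + (-0.10)(0.1650) + (-0.05)(0.2100) = 0.4290
adj(I−A) = Cᵀ =
  [ 0.5700   0.0800   0.0750]
  [ 0.1650   0.5500   0.2475]
  [ 0.2100   0.1800   0.7050]
(I − A)⁻¹ = adj(I−A) / det(I−A) ≈
  [   1.3287     0.1865     0.1748]
  [   0.3846     1.2821     0.5769]
  [   0.4895     0.4196     1.6434]
The output multiplier for sector j is the column-j sum of the Leontief inverse (I − A)⁻¹ = adj(I−A) / det(I−A).
Column L of adj(I−A): (0.5700, 0.1650, 0.2100); det(I−A) = 0.4290.
m_L = (0.5700 + 0.1650 + 0.2100) / 0.4290 = 0.945 / 0.4290 ≈ 2.203.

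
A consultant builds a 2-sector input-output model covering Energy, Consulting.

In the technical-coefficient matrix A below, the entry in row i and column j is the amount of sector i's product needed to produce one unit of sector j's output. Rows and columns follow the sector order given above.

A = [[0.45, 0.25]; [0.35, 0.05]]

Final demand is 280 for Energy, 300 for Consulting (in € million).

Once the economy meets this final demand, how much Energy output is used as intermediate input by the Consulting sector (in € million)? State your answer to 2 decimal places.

z_12 = 151.15

I − A =
  [   0.55    -0.25]
  [  -0.35     0.95]
det(I−A) = (0.55)(0.95) − (-0.25)(-0.35) = 0.4350
adj(I−A) = [[0.95, 0.25], [0.35, 0.55]]
(I − A)⁻¹ = adj(I−A) / det(I−A) ≈
  [   2.1839     0.5747]
  [   0.8046     1.2644]
First solve x = (I − A)⁻¹ d = adj(I−A)·d / det(I−A); in particular x_2 = (0.35·280 + 0.55·300) / 0.4350 = 263.00 / 0.4350 ≈ 604.5977.
Intermediate flow from 1 to 2: z_12 = a_12 · x_2 = 0.25 × 263.00 / 0.4350 = 65.75 / 0.4350 ≈ 151.15.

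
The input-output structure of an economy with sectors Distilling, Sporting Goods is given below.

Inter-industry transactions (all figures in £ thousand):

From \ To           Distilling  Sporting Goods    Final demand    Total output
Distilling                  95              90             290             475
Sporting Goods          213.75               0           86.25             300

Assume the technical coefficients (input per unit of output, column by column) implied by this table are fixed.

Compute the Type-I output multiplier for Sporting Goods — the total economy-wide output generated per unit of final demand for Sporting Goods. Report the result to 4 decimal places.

m_2 = 1.6541

Technical coefficients a_ij = z_ij / X_j:
  a_11 = 95/475 = 0.20, a_21 = 213.75/475 = 0.45
  a_12 = 90/300 = 0.30, a_22 = 0/300 = 0.00
I − A =
  [   0.80    -0.30]
  [  -0.45     1.00]
det(I−A) = (0.80)(1.00) − (-0.30)(-0.45) = 0.6650
adj(I−A) = [[1.00, 0.30], [0.45, 0.80]]
(I − A)⁻¹ = adj(I−A) / det(I−A) ≈
  [   1.50376     0.45113]
  [   0.67669     1.20301]
The output multiplier for sector j is the column-j sum of the Leontief inverse (I − A)⁻¹ = adj(I−A) / det(I−A).
Column 2 of adj(I−A): (0.30, 0.80); det(I−A) = 0.6650.
m_2 = (0.30 + 0.80) / 0.6650 = 1.10 / 0.6650 ≈ 1.6541.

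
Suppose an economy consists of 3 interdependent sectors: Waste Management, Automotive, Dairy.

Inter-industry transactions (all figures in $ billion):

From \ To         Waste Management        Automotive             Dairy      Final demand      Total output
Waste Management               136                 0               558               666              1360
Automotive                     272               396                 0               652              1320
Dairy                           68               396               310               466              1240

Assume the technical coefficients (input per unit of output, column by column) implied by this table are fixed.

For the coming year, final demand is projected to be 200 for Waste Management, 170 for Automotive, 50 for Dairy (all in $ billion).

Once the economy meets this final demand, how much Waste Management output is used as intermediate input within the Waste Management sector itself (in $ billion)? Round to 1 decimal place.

z_11 = 33.4

Technical coefficients a_ij = z_ij / X_j:
  a_11 = 136/1360 = 0.10, a_21 = 272/1360 = 0.20, a_31 = 68/1360 = 0.05
  a_12 = 0/1320 = 0.00, a_22 = 396/1320 = 0.30, a_32 = 396/1320 = 0.30
  a_13 = 558/1240 = 0.45, a_23 = 0/1240 = 0.00, a_33 = 310/1240 = 0.25
I − A =
  [   0.90     0.00    -0.45]
  [  -0.20     0.70     0.00]
  [  -0.05    -0.30     0.75]
Cofactors of I−A, C_ij = (−1)^(i+j)·(minor ij) (rows/columns in the sector order above):
  C_11 = (0.70)(0.75) − (0.00)(-0.30) = 0.5250
  C_12 = −[(-0.20)(0.75) − (0.00)(-0.05)] = 0.1500
  C_13 = (-0.20)(-0.30) − (0.70)(-0.05) = 0.0950
  C_21 = −[(0.00)(0.75) − (-0.45)(-0.30)] = 0.1350
  C_22 = (0.90)(0.75) − (-0.45)(-0.05) = 0.6525
  C_23 = −[(0.90)(-0.30) − (0.00)(-0.05)] = 0.2700
  C_31 = (0.00)(0.00) − (-0.45)(0.70) = 0.3150
  C_32 = −[(0.90)(0.00) − (-0.45)(-0.20)] = 0.0900
  C_33 = (0.90)(0.70) − (0.00)(-0.20) = 0.6300
det(I−A) = Σ_j (I−A)_1j·C_1j = (0.90)(0.5250) + (0.00)(0.1500) + (-0.45)(0.0950) = 0.42975
adj(I−A) = Cᵀ =
  [ 0.5250   0.1350   0.3150]
  [ 0.1500   0.6525   0.0900]
  [ 0.0950   0.2700   0.6300]
(I − A)⁻¹ = adj(I−A) / det(I−A) ≈
  [   1.2216     0.3141     0.7330]
  [   0.3490     1.5183     0.2094]
  [   0.2211     0.6283     1.4660]
First solve x = (I − A)⁻¹ d = adj(I−A)·d / det(I−A); in particular x_1 = (0.5250·200 + 0.1350·170 + 0.3150·50) / 0.42975 = 143.70 / 0.42975 ≈ 334.380.
Intermediate flow from 1 to 1: z_11 = a_11 · x_1 = 0.10 × 143.70 / 0.42975 = 14.37 / 0.42975 ≈ 33.4.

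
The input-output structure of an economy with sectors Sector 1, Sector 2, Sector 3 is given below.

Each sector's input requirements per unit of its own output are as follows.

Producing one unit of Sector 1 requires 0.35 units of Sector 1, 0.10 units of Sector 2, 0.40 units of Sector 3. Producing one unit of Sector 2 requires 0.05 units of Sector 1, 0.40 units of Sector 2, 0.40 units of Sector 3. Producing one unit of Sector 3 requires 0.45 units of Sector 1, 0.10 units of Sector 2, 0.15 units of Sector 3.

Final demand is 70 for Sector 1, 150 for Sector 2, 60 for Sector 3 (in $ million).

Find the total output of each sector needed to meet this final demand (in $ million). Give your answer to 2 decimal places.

I − A =
  [   0.65    -0.05    -0.45]
  [  -0.10     0.60    -0.10]
  [  -0.40    -0.40     0.85]
Cofactors of I−A, C_ij = (−1)^(i+j)·(minor ij) (rows/columns in the sector order above):
  C_11 = (0.60)(0.85) − (-0.10)(-0.40) = 0.4700
  C_12 = −[(-0.10)(0.85) − (-0.10)(-0.40)] = 0.1250
  C_13 = (-0.10)(-0.40) − (0.60)(-0.40) = 0.2800
  C_21 = −[(-0.05)(0.85) − (-0.45)(-0.40)] = 0.2225
  C_22 = (0.65)(0.85) − (-0.45)(-0.40) = 0.3725
  C_23 = −[(0.65)(-0.40) − (-0.05)(-0.40)] = 0.2800
  C_31 = (-0.05)(-0.10) − (-0.45)(0.60) = 0.2750
  C_32 = −[(0.65)(-0.10) − (-0.45)(-0.10)] = 0.1100
  C_33 = (0.65)(0.60) − (-0.05)(-0.10) = 0.3850
det(I−A) = Σ_j (I−A)_1j·C_1j = (0.65)(0.4700) + (-0.05)(0.1250) + (-0.45)(0.2800) = 0.17325
adj(I−A) = Cᵀ =
  [ 0.4700   0.2225   0.2750]
  [ 0.1250   0.3725   0.1100]
  [ 0.2800   0.2800   0.3850]
(I − A)⁻¹ = adj(I−A) / det(I−A) ≈
  [   2.7128     1.2843     1.5873]
  [   0.7215     2.1501     0.6349]
  [   1.6162     1.6162     2.2222]
x = (I − A)⁻¹ d = adj(I−A)·d / det(I−A), with det(I−A) = 0.17325:
  x_1 = (0.4700·70 + 0.2225·150 + 0.2750·60) / 0.17325 = 82.775 / 0.17325 ≈ 477.78
  x_2 = (0.1250·70 + 0.3725·150 + 0.1100·60) / 0.17325 = 71.225 / 0.17325 ≈ 411.11
  x_3 = (0.2800·70 + 0.2800·150 + 0.3850·60) / 0.17325 = 84.70 / 0.17325 ≈ 488.89

x_1 = 477.78, x_2 = 411.11, x_3 = 488.89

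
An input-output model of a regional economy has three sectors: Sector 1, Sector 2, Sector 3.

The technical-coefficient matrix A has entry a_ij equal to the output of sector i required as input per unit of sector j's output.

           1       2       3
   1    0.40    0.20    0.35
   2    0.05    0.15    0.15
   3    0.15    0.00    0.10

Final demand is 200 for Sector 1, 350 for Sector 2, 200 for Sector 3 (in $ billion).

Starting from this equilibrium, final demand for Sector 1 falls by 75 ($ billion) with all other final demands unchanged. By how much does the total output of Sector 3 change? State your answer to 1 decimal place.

Δx_3 = -23.9

I − A =
  [   0.60    -0.20    -0.35]
  [  -0.05     0.85    -0.15]
  [  -0.15     0.00     0.90]
Cofactors of I−A, C_ij = (−1)^(i+j)·(minor ij) (rows/columns in the sector order above):
  C_11 = (0.85)(0.90) − (-0.15)(0.00) = 0.7650
  C_12 = −[(-0.05)(0.90) − (-0.15)(-0.15)] = 0.0675
  C_13 = (-0.05)(0.00) − (0.85)(-0.15) = 0.1275
  C_21 = −[(-0.20)(0.90) − (-0.35)(0.00)] = 0.1800
  C_22 = (0.60)(0.90) − (-0.35)(-0.15) = 0.4875
  C_23 = −[(0.60)(0.00) − (-0.20)(-0.15)] = 0.0300
  C_31 = (-0.20)(-0.15) − (-0.35)(0.85) = 0.3275
  C_32 = −[(0.60)(-0.15) − (-0.35)(-0.05)] = 0.1075
  C_33 = (0.60)(0.85) − (-0.20)(-0.05) = 0.5000
det(I−A) = Σ_j (I−A)_1j·C_1j = (0.60)(0.7650) + (-0.20)(0.0675) + (-0.35)(0.1275) = 0.400875
adj(I−A) = Cᵀ =
  [ 0.7650   0.1800   0.3275]
  [ 0.0675   0.4875   0.1075]
  [ 0.1275   0.0300   0.5000]
(I − A)⁻¹ = adj(I−A) / det(I−A) ≈
  [   1.9083     0.4490     0.8170]
  [   0.1684     1.2161     0.2682]
  [   0.3181     0.0748     1.2473]
Δx = (I − A)⁻¹ Δd with Δd having -75 in the Sector 1 component and 0 elsewhere.
So Δx_3 = L_31 · (-75), where L_31 = adj(I−A)_31 / det(I−A) = 0.1275 / 0.400875.
Δx_3 = 0.1275 × (-75) / 0.400875 = -9.5625 / 0.400875 ≈ -23.9.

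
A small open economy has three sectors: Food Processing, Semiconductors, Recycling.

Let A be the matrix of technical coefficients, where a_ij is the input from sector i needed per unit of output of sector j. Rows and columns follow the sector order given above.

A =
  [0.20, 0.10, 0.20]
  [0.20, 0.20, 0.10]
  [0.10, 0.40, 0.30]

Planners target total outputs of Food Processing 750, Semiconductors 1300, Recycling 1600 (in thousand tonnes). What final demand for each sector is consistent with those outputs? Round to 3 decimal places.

I − A =
  [   0.80    -0.10    -0.20]
  [  -0.20     0.80    -0.10]
  [  -0.10    -0.40     0.70]
d = (I − A) x:
  d_1 = (+0.80)·750 + (-0.10)·1300 + (-0.20)·1600 = 150.000
  d_2 = (-0.20)·750 + (+0.80)·1300 + (-0.10)·1600 = 730.000
  d_3 = (-0.10)·750 + (-0.40)·1300 + (+0.70)·1600 = 525.000

d_1 = 150.000, d_2 = 730.000, d_3 = 525.000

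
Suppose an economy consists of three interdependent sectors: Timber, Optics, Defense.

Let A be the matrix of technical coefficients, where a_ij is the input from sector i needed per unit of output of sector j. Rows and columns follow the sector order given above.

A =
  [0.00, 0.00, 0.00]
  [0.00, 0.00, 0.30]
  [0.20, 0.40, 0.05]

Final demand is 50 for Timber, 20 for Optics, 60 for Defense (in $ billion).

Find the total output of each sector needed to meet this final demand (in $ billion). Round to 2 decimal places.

I − A =
  [   1.00     0.00     0.00]
  [   0.00     1.00    -0.30]
  [  -0.20    -0.40     0.95]
Cofactors of I−A, C_ij = (−1)^(i+j)·(minor ij) (rows/columns in the sector order above):
  C_11 = (1.00)(0.95) − (-0.30)(-0.40) = 0.8300
  C_12 = −[(0.00)(0.95) − (-0.30)(-0.20)] = 0.0600
  C_13 = (0.00)(-0.40) − (1.00)(-0.20) = 0.2000
  C_21 = −[(0.00)(0.95) − (0.00)(-0.40)] = 0.0000
  C_22 = (1.00)(0.95) − (0.00)(-0.20) = 0.9500
  C_23 = −[(1.00)(-0.40) − (0.00)(-0.20)] = 0.4000
  C_31 = (0.00)(-0.30) − (0.00)(1.00) = 0.0000
  C_32 = −[(1.00)(-0.30) − (0.00)(0.00)] = 0.3000
  C_33 = (1.00)(1.00) − (0.00)(0.00) = 1.0000
det(I−A) = Σ_j (I−A)_1j·C_1j = (1.00)(0.8300) + (0.00)(0.0600) + (0.00)(0.2000) = 0.8300
adj(I−A) = Cᵀ =
  [ 0.8300   0.0000   0.0000]
  [ 0.0600   0.9500   0.3000]
  [ 0.2000   0.4000   1.0000]
(I − A)⁻¹ = adj(I−A) / det(I−A) ≈
  [   1.0000     0.0000     0.0000]
  [   0.0723     1.1446     0.3614]
  [   0.2410     0.4819     1.2048]
x = (I − A)⁻¹ d = adj(I−A)·d / det(I−A), with det(I−A) = 0.8300:
  x_1 = (0.8300·50 + 0.0000·20 + 0.0000·60) / 0.8300 = 41.50 / 0.8300 = 50.00
  x_2 = (0.0600·50 + 0.9500·20 + 0.3000·60) / 0.8300 = 40.00 / 0.8300 ≈ 48.19
  x_3 = (0.2000·50 + 0.4000·20 + 1.0000·60) / 0.8300 = 78.00 / 0.8300 ≈ 93.98

x_1 = 50.00, x_2 = 48.19, x_3 = 93.98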